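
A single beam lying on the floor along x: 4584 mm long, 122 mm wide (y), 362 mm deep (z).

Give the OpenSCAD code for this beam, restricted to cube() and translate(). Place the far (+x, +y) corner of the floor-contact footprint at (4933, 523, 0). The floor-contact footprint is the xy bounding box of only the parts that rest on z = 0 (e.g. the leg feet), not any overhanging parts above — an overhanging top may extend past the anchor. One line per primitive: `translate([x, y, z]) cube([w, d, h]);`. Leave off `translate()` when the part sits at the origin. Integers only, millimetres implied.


translate([349, 401, 0]) cube([4584, 122, 362]);


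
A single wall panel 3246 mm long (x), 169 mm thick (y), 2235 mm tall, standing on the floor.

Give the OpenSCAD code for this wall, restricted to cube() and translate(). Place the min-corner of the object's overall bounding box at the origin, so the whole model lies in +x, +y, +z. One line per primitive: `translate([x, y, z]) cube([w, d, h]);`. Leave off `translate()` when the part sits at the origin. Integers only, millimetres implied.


cube([3246, 169, 2235]);


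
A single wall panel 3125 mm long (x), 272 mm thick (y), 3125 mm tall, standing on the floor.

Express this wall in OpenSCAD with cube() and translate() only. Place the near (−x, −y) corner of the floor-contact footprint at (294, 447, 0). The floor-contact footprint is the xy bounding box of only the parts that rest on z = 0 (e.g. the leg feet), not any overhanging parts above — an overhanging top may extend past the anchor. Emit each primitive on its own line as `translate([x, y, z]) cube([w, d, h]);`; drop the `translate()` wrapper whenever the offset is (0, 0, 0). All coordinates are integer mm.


translate([294, 447, 0]) cube([3125, 272, 3125]);


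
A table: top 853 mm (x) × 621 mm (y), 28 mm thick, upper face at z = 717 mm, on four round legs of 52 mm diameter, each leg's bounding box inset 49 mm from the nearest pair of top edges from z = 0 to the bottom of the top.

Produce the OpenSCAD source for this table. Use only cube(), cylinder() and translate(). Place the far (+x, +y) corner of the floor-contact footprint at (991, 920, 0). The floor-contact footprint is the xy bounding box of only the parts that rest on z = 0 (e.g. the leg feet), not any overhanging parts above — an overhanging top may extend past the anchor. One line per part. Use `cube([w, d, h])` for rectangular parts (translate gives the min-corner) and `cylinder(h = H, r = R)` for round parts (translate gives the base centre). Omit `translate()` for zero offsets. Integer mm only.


translate([187, 348, 689]) cube([853, 621, 28]);
translate([262, 423, 0]) cylinder(h = 689, r = 26);
translate([965, 423, 0]) cylinder(h = 689, r = 26);
translate([262, 894, 0]) cylinder(h = 689, r = 26);
translate([965, 894, 0]) cylinder(h = 689, r = 26);


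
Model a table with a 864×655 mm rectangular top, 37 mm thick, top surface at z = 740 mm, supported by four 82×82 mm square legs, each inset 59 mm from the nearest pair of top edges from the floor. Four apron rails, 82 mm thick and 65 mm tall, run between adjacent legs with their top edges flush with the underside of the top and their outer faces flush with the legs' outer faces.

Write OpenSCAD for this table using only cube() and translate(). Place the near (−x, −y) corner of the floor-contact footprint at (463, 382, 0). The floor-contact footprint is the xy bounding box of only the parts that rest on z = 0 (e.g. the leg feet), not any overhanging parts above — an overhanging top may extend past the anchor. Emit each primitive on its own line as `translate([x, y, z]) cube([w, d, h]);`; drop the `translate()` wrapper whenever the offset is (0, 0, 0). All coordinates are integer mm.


translate([404, 323, 703]) cube([864, 655, 37]);
translate([463, 382, 0]) cube([82, 82, 703]);
translate([1127, 382, 0]) cube([82, 82, 703]);
translate([463, 837, 0]) cube([82, 82, 703]);
translate([1127, 837, 0]) cube([82, 82, 703]);
translate([545, 382, 638]) cube([582, 82, 65]);
translate([545, 837, 638]) cube([582, 82, 65]);
translate([463, 464, 638]) cube([82, 373, 65]);
translate([1127, 464, 638]) cube([82, 373, 65]);


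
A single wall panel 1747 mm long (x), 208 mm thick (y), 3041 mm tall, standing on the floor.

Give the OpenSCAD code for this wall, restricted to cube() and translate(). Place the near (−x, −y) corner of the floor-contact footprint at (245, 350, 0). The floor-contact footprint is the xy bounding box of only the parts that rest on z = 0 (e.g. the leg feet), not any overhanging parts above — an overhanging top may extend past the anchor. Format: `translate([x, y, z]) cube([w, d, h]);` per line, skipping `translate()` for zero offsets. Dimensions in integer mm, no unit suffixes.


translate([245, 350, 0]) cube([1747, 208, 3041]);


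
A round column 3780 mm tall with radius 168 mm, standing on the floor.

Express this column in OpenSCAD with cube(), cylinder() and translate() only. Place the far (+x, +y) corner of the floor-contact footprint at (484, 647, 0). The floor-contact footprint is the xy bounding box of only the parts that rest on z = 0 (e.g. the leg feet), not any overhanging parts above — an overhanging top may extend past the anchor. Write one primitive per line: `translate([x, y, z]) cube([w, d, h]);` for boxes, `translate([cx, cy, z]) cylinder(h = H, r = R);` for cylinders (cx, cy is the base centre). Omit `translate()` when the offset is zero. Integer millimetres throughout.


translate([316, 479, 0]) cylinder(h = 3780, r = 168);


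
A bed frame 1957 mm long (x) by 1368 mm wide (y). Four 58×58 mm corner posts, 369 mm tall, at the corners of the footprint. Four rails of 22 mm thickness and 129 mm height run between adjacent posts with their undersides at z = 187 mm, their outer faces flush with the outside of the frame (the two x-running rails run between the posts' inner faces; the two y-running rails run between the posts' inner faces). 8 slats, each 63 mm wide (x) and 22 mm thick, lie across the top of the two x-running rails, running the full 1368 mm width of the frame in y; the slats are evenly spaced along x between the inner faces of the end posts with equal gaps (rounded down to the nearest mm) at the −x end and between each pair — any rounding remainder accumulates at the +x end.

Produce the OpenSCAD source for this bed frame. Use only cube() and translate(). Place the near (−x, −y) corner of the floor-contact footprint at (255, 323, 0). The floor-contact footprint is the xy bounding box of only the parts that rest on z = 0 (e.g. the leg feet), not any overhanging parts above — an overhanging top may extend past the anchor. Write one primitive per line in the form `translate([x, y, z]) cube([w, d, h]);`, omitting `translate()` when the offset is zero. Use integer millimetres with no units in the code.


translate([255, 323, 0]) cube([58, 58, 369]);
translate([255, 1633, 0]) cube([58, 58, 369]);
translate([2154, 323, 0]) cube([58, 58, 369]);
translate([2154, 1633, 0]) cube([58, 58, 369]);
translate([313, 323, 187]) cube([1841, 22, 129]);
translate([313, 1669, 187]) cube([1841, 22, 129]);
translate([255, 381, 187]) cube([22, 1252, 129]);
translate([2190, 381, 187]) cube([22, 1252, 129]);
translate([461, 323, 316]) cube([63, 1368, 22]);
translate([672, 323, 316]) cube([63, 1368, 22]);
translate([883, 323, 316]) cube([63, 1368, 22]);
translate([1094, 323, 316]) cube([63, 1368, 22]);
translate([1305, 323, 316]) cube([63, 1368, 22]);
translate([1516, 323, 316]) cube([63, 1368, 22]);
translate([1727, 323, 316]) cube([63, 1368, 22]);
translate([1938, 323, 316]) cube([63, 1368, 22]);


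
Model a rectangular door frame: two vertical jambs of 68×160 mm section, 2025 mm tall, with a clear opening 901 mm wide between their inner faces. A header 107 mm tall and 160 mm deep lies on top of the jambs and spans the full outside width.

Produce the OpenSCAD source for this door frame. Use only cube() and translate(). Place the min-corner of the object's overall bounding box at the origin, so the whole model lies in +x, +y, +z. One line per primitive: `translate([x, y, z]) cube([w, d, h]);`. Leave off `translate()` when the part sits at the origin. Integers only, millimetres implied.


cube([68, 160, 2025]);
translate([969, 0, 0]) cube([68, 160, 2025]);
translate([0, 0, 2025]) cube([1037, 160, 107]);


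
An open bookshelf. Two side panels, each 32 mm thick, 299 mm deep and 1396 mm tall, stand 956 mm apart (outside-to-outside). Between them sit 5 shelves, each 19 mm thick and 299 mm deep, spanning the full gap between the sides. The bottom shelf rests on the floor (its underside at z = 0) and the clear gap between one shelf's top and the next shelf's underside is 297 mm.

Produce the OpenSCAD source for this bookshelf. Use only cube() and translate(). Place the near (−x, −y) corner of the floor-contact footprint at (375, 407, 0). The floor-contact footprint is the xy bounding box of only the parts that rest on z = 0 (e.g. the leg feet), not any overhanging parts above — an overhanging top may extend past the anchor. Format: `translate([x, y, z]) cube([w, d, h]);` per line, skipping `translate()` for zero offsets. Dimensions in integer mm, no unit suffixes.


translate([375, 407, 0]) cube([32, 299, 1396]);
translate([1299, 407, 0]) cube([32, 299, 1396]);
translate([407, 407, 0]) cube([892, 299, 19]);
translate([407, 407, 316]) cube([892, 299, 19]);
translate([407, 407, 632]) cube([892, 299, 19]);
translate([407, 407, 948]) cube([892, 299, 19]);
translate([407, 407, 1264]) cube([892, 299, 19]);


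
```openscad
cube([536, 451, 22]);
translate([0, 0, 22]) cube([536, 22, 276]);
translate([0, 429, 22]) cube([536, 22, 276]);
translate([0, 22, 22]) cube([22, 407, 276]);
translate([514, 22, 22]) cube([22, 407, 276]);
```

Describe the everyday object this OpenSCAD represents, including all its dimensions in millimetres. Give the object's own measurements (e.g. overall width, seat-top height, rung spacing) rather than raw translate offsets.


An open-topped rectangular box: outside dimensions 536×451×298 mm, with a uniform wall and base thickness of 22 mm. The base is a full 536×451 slab on the floor; four walls sit on top of the base. The front and back walls (the −y and +y sides) span the full width; the two side walls fit between them.


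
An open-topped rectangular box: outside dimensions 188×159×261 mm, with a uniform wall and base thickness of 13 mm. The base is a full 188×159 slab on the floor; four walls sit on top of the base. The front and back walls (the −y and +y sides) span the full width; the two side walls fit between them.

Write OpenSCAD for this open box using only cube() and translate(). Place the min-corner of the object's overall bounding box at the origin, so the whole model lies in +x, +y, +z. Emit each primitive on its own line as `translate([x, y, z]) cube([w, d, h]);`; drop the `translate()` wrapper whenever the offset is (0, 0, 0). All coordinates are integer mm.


cube([188, 159, 13]);
translate([0, 0, 13]) cube([188, 13, 248]);
translate([0, 146, 13]) cube([188, 13, 248]);
translate([0, 13, 13]) cube([13, 133, 248]);
translate([175, 13, 13]) cube([13, 133, 248]);


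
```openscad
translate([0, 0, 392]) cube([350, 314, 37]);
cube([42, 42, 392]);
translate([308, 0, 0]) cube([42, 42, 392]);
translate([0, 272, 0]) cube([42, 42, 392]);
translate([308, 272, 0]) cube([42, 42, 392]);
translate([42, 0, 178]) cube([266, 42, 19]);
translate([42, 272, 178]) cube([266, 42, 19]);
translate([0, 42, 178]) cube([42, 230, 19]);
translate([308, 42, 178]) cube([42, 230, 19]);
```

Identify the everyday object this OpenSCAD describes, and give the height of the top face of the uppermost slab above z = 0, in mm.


A stool. The seat height is 429 mm.

A 350×314×37 slab at z = 392 on four corner posts — a stool. The seat top is 392 + 37 = 429 mm.


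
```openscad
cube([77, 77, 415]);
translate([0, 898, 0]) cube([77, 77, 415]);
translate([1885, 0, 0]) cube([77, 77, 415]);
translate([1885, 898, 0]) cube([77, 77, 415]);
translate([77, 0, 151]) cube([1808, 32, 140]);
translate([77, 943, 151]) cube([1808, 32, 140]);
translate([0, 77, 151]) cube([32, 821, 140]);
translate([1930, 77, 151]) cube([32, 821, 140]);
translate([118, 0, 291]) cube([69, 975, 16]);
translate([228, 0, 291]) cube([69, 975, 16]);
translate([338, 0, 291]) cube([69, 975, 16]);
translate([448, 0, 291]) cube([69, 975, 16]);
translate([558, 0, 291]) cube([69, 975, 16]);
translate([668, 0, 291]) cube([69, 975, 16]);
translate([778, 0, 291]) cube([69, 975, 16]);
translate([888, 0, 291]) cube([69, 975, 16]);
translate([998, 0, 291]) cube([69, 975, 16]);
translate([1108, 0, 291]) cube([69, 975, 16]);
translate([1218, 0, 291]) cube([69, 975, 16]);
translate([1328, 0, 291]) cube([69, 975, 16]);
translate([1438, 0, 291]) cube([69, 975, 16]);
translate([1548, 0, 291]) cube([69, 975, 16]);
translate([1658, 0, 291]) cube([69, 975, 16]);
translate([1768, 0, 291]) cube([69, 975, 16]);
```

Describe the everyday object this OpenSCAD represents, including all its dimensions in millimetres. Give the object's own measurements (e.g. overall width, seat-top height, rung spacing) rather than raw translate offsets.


A bed frame 1962 mm long (x) by 975 mm wide (y). Four 77×77 mm corner posts, 415 mm tall, at the corners of the footprint. Four rails of 32 mm thickness and 140 mm height run between adjacent posts with their undersides at z = 151 mm, their outer faces flush with the outside of the frame (the two x-running rails run between the posts' inner faces; the two y-running rails run between the posts' inner faces). 16 slats, each 69 mm wide (x) and 16 mm thick, lie across the top of the two x-running rails, running the full 975 mm width of the frame in y; along x they sit between the end posts with a 41 mm gap after the −x posts and between neighbouring slats, leaving 48 mm before the +x posts.


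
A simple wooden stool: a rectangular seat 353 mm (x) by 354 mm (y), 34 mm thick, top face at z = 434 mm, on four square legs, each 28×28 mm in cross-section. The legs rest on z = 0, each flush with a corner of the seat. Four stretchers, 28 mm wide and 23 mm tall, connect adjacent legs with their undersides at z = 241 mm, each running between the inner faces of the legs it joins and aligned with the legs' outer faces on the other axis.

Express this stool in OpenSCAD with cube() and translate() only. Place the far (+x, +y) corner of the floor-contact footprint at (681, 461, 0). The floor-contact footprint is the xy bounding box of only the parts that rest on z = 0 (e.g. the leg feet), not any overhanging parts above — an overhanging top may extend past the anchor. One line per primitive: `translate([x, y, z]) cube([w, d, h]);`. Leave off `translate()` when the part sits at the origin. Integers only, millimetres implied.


// leg_h = 434 - 34 = 400
// stretcher span = 353 - 2*28 = 297
translate([328, 107, 400]) cube([353, 354, 34]);
translate([328, 107, 0]) cube([28, 28, 400]);
translate([653, 107, 0]) cube([28, 28, 400]);
translate([328, 433, 0]) cube([28, 28, 400]);
translate([653, 433, 0]) cube([28, 28, 400]);
translate([356, 107, 241]) cube([297, 28, 23]);
translate([356, 433, 241]) cube([297, 28, 23]);
translate([328, 135, 241]) cube([28, 298, 23]);
translate([653, 135, 241]) cube([28, 298, 23]);


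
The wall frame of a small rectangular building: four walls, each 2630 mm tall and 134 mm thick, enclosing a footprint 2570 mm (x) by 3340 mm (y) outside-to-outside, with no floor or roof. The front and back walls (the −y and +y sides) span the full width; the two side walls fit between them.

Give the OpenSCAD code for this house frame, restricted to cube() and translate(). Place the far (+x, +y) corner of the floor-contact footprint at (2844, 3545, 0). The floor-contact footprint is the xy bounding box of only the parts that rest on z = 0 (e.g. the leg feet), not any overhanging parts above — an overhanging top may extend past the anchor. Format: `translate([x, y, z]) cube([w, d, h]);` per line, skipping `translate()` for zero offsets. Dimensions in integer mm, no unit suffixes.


translate([274, 205, 0]) cube([2570, 134, 2630]);
translate([274, 3411, 0]) cube([2570, 134, 2630]);
translate([274, 339, 0]) cube([134, 3072, 2630]);
translate([2710, 339, 0]) cube([134, 3072, 2630]);


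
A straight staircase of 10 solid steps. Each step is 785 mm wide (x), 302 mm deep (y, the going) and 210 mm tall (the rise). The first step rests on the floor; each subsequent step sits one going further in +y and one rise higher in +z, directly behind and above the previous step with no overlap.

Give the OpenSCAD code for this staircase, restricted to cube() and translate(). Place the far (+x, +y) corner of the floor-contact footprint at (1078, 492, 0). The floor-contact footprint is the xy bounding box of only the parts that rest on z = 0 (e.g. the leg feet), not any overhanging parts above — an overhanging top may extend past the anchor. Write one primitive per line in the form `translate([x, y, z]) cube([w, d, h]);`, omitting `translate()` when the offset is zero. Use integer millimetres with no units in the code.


translate([293, 190, 0]) cube([785, 302, 210]);
translate([293, 492, 210]) cube([785, 302, 210]);
translate([293, 794, 420]) cube([785, 302, 210]);
translate([293, 1096, 630]) cube([785, 302, 210]);
translate([293, 1398, 840]) cube([785, 302, 210]);
translate([293, 1700, 1050]) cube([785, 302, 210]);
translate([293, 2002, 1260]) cube([785, 302, 210]);
translate([293, 2304, 1470]) cube([785, 302, 210]);
translate([293, 2606, 1680]) cube([785, 302, 210]);
translate([293, 2908, 1890]) cube([785, 302, 210]);


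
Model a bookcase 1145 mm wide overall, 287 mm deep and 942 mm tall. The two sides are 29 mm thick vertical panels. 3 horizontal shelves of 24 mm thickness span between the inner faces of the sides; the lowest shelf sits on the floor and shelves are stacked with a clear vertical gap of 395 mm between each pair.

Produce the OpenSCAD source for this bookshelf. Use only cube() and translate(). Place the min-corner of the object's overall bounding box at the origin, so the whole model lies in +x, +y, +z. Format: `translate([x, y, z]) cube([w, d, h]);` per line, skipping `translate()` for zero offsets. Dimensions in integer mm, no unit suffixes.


cube([29, 287, 942]);
translate([1116, 0, 0]) cube([29, 287, 942]);
translate([29, 0, 0]) cube([1087, 287, 24]);
translate([29, 0, 419]) cube([1087, 287, 24]);
translate([29, 0, 838]) cube([1087, 287, 24]);


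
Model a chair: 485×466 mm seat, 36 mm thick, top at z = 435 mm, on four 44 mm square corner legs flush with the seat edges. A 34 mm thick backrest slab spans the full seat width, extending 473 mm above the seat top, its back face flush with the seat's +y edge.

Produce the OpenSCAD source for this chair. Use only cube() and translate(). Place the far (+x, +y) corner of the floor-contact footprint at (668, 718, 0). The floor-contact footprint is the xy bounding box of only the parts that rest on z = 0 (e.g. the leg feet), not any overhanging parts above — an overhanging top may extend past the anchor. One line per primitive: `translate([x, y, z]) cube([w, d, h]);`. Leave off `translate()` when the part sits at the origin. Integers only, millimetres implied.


// leg_h = 435 - 36 = 399
translate([183, 252, 399]) cube([485, 466, 36]);
translate([183, 252, 0]) cube([44, 44, 399]);
translate([624, 252, 0]) cube([44, 44, 399]);
translate([183, 674, 0]) cube([44, 44, 399]);
translate([624, 674, 0]) cube([44, 44, 399]);
translate([183, 684, 435]) cube([485, 34, 473]);


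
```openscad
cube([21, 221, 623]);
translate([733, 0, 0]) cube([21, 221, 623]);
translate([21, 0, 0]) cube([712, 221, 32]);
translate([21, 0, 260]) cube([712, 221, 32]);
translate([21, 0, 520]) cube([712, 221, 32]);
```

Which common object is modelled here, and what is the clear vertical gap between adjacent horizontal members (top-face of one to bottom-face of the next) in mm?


A bookshelf. The clear shelf gap is 228 mm.

Two tall side panels with 3 horizontal boards between them — a bookshelf. The first two shelf undersides are at z = 0 and z = 260; with shelf thickness 32, the clear gap is 260 − 0 − 32 = 228 mm.


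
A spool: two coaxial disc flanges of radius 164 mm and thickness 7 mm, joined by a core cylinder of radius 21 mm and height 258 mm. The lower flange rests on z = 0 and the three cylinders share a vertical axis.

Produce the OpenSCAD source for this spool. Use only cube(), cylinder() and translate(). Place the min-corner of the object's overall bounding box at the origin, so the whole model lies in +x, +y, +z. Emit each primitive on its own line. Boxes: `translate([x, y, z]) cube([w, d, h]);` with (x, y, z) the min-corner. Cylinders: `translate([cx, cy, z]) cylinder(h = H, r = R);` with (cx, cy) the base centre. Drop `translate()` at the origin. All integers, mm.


translate([164, 164, 0]) cylinder(h = 7, r = 164);
translate([164, 164, 7]) cylinder(h = 258, r = 21);
translate([164, 164, 265]) cylinder(h = 7, r = 164);


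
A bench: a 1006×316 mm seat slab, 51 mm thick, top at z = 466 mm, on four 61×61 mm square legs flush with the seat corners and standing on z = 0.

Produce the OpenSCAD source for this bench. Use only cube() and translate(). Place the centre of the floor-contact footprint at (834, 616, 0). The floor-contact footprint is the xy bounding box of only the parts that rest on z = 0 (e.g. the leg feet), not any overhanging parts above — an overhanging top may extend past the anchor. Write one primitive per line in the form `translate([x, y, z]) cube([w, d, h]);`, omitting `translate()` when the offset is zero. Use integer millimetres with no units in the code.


translate([331, 458, 415]) cube([1006, 316, 51]);
translate([331, 458, 0]) cube([61, 61, 415]);
translate([331, 713, 0]) cube([61, 61, 415]);
translate([1276, 458, 0]) cube([61, 61, 415]);
translate([1276, 713, 0]) cube([61, 61, 415]);


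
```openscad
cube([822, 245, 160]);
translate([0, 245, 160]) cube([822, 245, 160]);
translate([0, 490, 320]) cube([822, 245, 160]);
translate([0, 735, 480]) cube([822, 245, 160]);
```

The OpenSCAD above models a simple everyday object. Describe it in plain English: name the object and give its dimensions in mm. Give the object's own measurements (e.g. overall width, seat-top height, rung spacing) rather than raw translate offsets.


A straight staircase of 4 solid steps. Each step is 822 mm wide (x), 245 mm deep (y, the going) and 160 mm tall (the rise). The first step rests on the floor; each subsequent step sits one going further in +y and one rise higher in +z, directly behind and above the previous step with no overlap.


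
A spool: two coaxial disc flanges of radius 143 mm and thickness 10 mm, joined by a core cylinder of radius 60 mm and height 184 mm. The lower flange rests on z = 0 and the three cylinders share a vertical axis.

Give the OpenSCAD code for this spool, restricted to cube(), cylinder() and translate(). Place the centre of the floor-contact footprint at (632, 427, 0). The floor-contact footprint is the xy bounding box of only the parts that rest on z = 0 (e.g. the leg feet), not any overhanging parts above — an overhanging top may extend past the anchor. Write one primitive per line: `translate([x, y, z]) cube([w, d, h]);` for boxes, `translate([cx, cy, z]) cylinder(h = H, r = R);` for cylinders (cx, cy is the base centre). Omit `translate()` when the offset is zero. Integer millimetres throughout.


translate([632, 427, 0]) cylinder(h = 10, r = 143);
translate([632, 427, 10]) cylinder(h = 184, r = 60);
translate([632, 427, 194]) cylinder(h = 10, r = 143);


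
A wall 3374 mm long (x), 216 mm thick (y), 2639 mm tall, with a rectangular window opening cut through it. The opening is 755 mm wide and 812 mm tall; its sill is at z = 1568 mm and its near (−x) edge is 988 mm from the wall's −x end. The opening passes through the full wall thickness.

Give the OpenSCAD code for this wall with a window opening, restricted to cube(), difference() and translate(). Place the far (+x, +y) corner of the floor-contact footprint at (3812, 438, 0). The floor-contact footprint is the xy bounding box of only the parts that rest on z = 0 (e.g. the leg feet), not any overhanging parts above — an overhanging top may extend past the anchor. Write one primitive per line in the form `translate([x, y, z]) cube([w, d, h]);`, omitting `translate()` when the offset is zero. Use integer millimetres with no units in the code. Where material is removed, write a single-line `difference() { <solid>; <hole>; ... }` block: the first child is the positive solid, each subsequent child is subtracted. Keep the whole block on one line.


difference() { translate([438, 222, 0]) cube([3374, 216, 2639]); translate([1426, 222, 1568]) cube([755, 216, 812]); }


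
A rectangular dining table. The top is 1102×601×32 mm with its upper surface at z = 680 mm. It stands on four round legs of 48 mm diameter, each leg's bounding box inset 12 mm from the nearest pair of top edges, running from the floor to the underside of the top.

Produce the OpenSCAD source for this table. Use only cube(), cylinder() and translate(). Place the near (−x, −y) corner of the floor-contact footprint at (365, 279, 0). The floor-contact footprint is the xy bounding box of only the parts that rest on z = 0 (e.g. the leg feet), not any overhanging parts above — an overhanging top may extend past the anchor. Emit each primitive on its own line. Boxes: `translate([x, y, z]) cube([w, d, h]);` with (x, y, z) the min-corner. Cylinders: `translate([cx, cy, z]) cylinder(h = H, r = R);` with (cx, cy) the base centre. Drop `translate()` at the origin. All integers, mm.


// leg_h = 680 - 32 = 648
translate([353, 267, 648]) cube([1102, 601, 32]);
translate([389, 303, 0]) cylinder(h = 648, r = 24);
translate([1419, 303, 0]) cylinder(h = 648, r = 24);
translate([389, 832, 0]) cylinder(h = 648, r = 24);
translate([1419, 832, 0]) cylinder(h = 648, r = 24);


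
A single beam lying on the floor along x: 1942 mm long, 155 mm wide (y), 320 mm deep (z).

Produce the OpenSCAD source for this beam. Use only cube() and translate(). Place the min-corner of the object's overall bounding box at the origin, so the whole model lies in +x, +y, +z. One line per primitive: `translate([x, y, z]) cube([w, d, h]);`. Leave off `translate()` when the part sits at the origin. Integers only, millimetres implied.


cube([1942, 155, 320]);


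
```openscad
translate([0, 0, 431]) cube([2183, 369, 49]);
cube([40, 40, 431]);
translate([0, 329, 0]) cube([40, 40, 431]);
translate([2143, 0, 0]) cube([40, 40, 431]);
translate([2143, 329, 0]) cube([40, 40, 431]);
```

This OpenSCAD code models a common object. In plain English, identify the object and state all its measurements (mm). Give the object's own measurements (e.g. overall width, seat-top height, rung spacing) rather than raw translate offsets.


A bench: a 2183×369 mm seat slab, 49 mm thick, top at z = 480 mm, on four 40×40 mm square legs flush with the seat corners and standing on z = 0.


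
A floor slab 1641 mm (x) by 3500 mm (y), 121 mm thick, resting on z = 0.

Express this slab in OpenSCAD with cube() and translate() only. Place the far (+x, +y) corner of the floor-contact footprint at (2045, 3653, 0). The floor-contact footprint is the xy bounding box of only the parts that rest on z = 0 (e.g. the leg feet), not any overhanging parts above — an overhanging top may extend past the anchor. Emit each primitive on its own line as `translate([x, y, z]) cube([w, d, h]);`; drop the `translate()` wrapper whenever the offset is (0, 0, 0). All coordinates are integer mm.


translate([404, 153, 0]) cube([1641, 3500, 121]);


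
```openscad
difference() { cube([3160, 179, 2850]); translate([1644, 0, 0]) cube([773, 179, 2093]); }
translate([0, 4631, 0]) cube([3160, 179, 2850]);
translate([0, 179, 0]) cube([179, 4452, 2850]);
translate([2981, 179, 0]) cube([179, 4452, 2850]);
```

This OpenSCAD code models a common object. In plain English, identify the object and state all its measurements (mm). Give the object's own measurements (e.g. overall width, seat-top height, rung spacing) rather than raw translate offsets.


A single room: four walls, each 2850 mm tall and 179 mm thick, enclosing an outside footprint 3160×4810 mm (x × y), no floor or roof. The front and back walls (−y and +y sides) run the full x-width; the side walls fit between their inner faces. A door opening 773 mm wide and 2093 mm tall is cut through the front wall from the floor up, its −x edge 1644 mm from the wall's −x end.


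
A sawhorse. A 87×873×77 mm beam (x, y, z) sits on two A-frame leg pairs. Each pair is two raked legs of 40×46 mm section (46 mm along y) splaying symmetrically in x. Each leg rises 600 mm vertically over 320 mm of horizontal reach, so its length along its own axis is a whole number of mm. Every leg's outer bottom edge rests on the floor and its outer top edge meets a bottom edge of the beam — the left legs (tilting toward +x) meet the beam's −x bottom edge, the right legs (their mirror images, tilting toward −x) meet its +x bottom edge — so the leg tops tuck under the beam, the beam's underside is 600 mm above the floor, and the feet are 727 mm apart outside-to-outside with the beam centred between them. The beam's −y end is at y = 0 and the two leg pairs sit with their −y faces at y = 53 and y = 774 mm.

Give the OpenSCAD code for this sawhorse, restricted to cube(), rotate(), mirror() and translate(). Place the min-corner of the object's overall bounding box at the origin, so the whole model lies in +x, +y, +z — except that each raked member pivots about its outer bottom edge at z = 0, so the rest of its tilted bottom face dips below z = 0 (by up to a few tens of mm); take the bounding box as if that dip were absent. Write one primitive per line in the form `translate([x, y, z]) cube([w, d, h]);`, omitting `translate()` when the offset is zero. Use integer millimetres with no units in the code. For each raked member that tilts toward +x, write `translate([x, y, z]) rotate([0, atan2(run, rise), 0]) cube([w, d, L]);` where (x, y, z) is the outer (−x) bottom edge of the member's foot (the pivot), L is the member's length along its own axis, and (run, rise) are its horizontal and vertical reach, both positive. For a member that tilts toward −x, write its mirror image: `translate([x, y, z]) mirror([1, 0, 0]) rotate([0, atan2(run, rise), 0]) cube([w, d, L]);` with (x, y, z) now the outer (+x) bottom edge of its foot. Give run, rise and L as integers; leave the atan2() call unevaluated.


translate([320, 0, 600]) cube([87, 873, 77]);
translate([0, 53, 0]) rotate([0, atan2(320, 600), 0]) cube([40, 46, 680]);
translate([727, 53, 0]) mirror([1, 0, 0]) rotate([0, atan2(320, 600), 0]) cube([40, 46, 680]);
translate([0, 774, 0]) rotate([0, atan2(320, 600), 0]) cube([40, 46, 680]);
translate([727, 774, 0]) mirror([1, 0, 0]) rotate([0, atan2(320, 600), 0]) cube([40, 46, 680]);


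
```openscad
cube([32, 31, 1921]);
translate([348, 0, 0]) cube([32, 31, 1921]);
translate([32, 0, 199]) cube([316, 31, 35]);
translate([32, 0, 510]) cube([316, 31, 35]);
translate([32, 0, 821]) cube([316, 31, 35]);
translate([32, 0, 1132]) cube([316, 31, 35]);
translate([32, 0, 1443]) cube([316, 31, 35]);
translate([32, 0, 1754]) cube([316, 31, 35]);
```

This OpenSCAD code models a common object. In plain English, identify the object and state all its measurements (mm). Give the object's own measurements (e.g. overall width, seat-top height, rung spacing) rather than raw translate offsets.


A straight ladder. Two 32×31 mm vertical rails, 1921 mm tall, stand 380 mm apart (outside-to-outside) with their front faces coplanar on the −y side. 6 rungs, each 31 mm deep and 35 mm tall, span between the inner faces of the rails, front faces flush with the rails. The lowest rung's underside is at z = 199 mm and rungs are spaced 311 mm apart (underside to underside).


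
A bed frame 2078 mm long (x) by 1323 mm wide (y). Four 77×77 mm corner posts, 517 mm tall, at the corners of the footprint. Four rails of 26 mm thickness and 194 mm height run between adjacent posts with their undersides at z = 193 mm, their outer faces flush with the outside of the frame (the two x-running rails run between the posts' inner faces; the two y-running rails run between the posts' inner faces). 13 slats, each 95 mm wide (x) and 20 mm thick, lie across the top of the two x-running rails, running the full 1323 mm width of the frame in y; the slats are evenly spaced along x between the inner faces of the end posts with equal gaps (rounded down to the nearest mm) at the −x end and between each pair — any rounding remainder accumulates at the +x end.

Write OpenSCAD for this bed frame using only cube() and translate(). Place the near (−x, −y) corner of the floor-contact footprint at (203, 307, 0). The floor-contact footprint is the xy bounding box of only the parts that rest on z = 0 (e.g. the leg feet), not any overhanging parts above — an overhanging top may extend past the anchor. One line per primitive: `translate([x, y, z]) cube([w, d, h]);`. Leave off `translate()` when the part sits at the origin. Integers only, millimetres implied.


translate([203, 307, 0]) cube([77, 77, 517]);
translate([203, 1553, 0]) cube([77, 77, 517]);
translate([2204, 307, 0]) cube([77, 77, 517]);
translate([2204, 1553, 0]) cube([77, 77, 517]);
translate([280, 307, 193]) cube([1924, 26, 194]);
translate([280, 1604, 193]) cube([1924, 26, 194]);
translate([203, 384, 193]) cube([26, 1169, 194]);
translate([2255, 384, 193]) cube([26, 1169, 194]);
translate([329, 307, 387]) cube([95, 1323, 20]);
translate([473, 307, 387]) cube([95, 1323, 20]);
translate([617, 307, 387]) cube([95, 1323, 20]);
translate([761, 307, 387]) cube([95, 1323, 20]);
translate([905, 307, 387]) cube([95, 1323, 20]);
translate([1049, 307, 387]) cube([95, 1323, 20]);
translate([1193, 307, 387]) cube([95, 1323, 20]);
translate([1337, 307, 387]) cube([95, 1323, 20]);
translate([1481, 307, 387]) cube([95, 1323, 20]);
translate([1625, 307, 387]) cube([95, 1323, 20]);
translate([1769, 307, 387]) cube([95, 1323, 20]);
translate([1913, 307, 387]) cube([95, 1323, 20]);
translate([2057, 307, 387]) cube([95, 1323, 20]);


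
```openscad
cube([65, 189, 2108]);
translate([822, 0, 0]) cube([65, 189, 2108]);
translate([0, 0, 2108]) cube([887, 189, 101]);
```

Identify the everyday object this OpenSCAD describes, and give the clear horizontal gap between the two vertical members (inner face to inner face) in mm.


A door frame. The clear opening width is 757 mm.

Two 2108 mm tall posts with a header on top — a door frame. The left jamb is 65 mm wide at x = 0; the right jamb starts at x = 822. The clear opening is 822 − 65 = 757 mm.


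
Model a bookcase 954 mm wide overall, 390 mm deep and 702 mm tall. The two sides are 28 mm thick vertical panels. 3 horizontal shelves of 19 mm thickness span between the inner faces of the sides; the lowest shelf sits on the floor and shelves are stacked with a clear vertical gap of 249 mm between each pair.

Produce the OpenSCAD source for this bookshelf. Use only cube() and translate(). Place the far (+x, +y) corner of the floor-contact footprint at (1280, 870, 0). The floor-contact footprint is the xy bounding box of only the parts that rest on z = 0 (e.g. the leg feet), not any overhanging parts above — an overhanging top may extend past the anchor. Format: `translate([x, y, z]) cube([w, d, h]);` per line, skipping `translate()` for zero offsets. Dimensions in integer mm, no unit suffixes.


translate([326, 480, 0]) cube([28, 390, 702]);
translate([1252, 480, 0]) cube([28, 390, 702]);
translate([354, 480, 0]) cube([898, 390, 19]);
translate([354, 480, 268]) cube([898, 390, 19]);
translate([354, 480, 536]) cube([898, 390, 19]);


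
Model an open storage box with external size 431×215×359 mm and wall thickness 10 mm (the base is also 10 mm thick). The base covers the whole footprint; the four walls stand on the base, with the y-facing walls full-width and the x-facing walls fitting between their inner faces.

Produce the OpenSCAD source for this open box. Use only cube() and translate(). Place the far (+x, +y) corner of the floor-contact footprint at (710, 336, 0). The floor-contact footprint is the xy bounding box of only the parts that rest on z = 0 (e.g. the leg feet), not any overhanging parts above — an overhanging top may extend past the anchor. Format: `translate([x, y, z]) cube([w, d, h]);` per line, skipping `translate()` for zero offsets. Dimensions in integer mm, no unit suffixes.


translate([279, 121, 0]) cube([431, 215, 10]);
translate([279, 121, 10]) cube([431, 10, 349]);
translate([279, 326, 10]) cube([431, 10, 349]);
translate([279, 131, 10]) cube([10, 195, 349]);
translate([700, 131, 10]) cube([10, 195, 349]);


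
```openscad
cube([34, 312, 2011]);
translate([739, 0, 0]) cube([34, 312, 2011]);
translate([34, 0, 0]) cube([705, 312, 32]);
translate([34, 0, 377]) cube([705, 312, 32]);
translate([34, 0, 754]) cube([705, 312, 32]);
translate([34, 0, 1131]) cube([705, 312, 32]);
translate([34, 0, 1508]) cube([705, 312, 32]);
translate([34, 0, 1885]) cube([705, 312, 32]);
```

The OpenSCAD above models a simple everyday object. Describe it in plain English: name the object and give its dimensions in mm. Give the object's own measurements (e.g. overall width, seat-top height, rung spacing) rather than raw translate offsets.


An open bookshelf. Two side panels, each 34 mm thick, 312 mm deep and 2011 mm tall, stand 773 mm apart (outside-to-outside). Between them sit 6 shelves, each 32 mm thick and 312 mm deep, spanning the full gap between the sides. The bottom shelf rests on the floor (its underside at z = 0) and the clear gap between one shelf's top and the next shelf's underside is 345 mm.


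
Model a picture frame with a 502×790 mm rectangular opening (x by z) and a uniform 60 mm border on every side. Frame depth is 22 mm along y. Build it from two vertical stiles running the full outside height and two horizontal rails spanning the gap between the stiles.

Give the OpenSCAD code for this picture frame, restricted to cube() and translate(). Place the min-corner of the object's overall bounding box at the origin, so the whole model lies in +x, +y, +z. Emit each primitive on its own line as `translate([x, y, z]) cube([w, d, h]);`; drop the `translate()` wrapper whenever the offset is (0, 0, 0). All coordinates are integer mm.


cube([60, 22, 910]);
translate([562, 0, 0]) cube([60, 22, 910]);
translate([60, 0, 0]) cube([502, 22, 60]);
translate([60, 0, 850]) cube([502, 22, 60]);


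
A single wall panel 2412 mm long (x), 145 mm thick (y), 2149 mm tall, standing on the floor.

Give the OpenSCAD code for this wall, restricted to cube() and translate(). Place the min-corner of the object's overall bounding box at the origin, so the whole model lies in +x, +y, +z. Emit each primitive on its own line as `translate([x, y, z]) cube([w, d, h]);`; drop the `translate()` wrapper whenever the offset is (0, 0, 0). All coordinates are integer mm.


cube([2412, 145, 2149]);


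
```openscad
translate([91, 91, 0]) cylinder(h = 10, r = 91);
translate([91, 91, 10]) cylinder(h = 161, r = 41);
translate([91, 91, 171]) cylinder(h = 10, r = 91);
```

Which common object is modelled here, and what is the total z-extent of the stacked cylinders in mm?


A spool. The overall height is 181 mm.

Three coaxial cylinders, large–small–large — a spool. Two 10 mm flanges and a 161 mm core give 10 + 161 + 10 = 181 mm.


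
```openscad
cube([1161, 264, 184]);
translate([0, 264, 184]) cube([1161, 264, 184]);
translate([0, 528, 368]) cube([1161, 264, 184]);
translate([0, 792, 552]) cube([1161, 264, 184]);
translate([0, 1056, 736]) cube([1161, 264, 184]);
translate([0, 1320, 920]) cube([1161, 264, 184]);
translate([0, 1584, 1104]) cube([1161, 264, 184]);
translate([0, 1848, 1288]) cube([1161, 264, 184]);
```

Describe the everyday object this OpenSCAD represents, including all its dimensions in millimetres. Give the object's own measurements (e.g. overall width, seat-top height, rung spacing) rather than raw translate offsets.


A straight staircase of 8 solid steps. Each step is 1161 mm wide (x), 264 mm deep (y, the going) and 184 mm tall (the rise). The first step rests on the floor; each subsequent step sits one going further in +y and one rise higher in +z, directly behind and above the previous step with no overlap.
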